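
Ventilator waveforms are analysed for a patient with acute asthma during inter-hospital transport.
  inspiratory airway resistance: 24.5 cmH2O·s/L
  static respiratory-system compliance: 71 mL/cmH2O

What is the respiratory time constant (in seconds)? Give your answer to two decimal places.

1.74

τ = R × C = 24.5 × 71 mL/cmH2O = 24.5 × 0.071 L/cmH2O = 1.74 s.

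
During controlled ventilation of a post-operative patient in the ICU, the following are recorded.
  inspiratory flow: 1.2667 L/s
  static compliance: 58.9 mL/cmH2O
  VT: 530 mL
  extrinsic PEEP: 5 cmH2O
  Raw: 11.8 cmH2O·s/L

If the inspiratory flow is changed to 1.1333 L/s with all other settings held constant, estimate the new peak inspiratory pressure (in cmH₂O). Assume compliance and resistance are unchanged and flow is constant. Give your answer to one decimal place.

27.4

PIP = Vt/C + R·V̇ + PEEP (constant-flow equation of motion).
Only the resistive term changes: ΔPIP = R × ΔV̇ = 11.8 × (1.1333 − 1.2667) = 11.8 × -0.1334 = -1.574 cmH2O.
Original PIP = 530/58.9 + 11.8×1.2667 + 5 = 28.945 cmH2O; new PIP = 28.945 + (-1.574) = 27.371 cmH2O.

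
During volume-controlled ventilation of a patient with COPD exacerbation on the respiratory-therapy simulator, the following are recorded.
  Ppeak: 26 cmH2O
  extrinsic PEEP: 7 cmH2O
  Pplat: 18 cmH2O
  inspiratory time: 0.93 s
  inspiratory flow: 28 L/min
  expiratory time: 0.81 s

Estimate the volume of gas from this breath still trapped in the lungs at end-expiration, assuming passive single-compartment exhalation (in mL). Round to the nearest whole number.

Flow: 28 L/min ÷ 60 = 0.4667 L/s.
Vt = flow × Ti = 0.4667 L/s × 0.93 s × 1000 mL/L = 434.03 mL.
R = (PIP − Pplat)/V̇ = (26 − 18) / 0.4667 = 8.0/0.4667 = 17.142 cmH2O·s/L.
C = Vt/(Pplat − PEEP) = 434.03 / (18 − 7) = 434.03/11.0 = 39.457 mL/cmH2O.
τ = R × C = 17.142 × 0.03946 L/cmH2O = 0.6764 s.
Fraction remaining = e^(−Te/τ) = e^(−0.81/0.6764) = 0.3019.
Trapped volume = 434.03 × 0.3019 = 131.03 mL.

131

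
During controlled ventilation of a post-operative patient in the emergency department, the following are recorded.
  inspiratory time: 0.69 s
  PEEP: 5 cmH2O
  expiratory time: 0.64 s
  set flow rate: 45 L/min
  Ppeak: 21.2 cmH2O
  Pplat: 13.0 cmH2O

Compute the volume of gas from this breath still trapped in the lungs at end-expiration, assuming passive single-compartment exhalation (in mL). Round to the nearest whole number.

209

Flow: 45 L/min ÷ 60 = 0.75 L/s.
Vt = flow × Ti = 0.75 L/s × 0.69 s × 1000 mL/L = 517.5 mL.
R = (PIP − Pplat)/V̇ = (21.2 − 13.0) / 0.75 = 8.2/0.75 = 10.933 cmH2O·s/L.
C = Vt/(Pplat − PEEP) = 517.5 / (13.0 − 5) = 517.5/8.0 = 64.688 mL/cmH2O.
τ = R × C = 10.933 × 0.06469 L/cmH2O = 0.7073 s.
Fraction remaining = e^(−Te/τ) = e^(−0.64/0.7073) = 0.4046.
Trapped volume = 517.5 × 0.4046 = 209.38 mL.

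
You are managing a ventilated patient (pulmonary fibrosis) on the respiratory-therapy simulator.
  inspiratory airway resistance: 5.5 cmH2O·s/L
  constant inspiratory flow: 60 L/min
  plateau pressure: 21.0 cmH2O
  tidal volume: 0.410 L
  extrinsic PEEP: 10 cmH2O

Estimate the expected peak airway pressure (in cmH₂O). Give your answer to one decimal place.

Flow: 60 L/min ÷ 60 = 1 L/s.
PIP = Pplat + Raw × flow = 21.0 + 5.5 × 1 = 21.0 + 5.5 = 26.5 cmH2O.

26.5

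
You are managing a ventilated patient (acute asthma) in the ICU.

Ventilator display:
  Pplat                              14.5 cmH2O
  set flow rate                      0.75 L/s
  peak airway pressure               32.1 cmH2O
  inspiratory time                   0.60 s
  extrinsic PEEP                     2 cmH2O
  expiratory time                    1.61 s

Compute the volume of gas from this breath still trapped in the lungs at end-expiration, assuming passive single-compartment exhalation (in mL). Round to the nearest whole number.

67

Vt = flow × Ti = 0.75 L/s × 0.60 s × 1000 mL/L = 450.0 mL.
R = (PIP − Pplat)/V̇ = (32.1 − 14.5) / 0.75 = 17.6/0.75 = 23.467 cmH2O·s/L.
C = Vt/(Pplat − PEEP) = 450.0 / (14.5 − 2) = 450.0/12.5 = 36.0 mL/cmH2O.
τ = R × C = 23.467 × 0.036 L/cmH2O = 0.8448 s.
Fraction remaining = e^(−Te/τ) = e^(−1.61/0.8448) = 0.1487.
Trapped volume = 450.0 × 0.1487 = 66.915 mL.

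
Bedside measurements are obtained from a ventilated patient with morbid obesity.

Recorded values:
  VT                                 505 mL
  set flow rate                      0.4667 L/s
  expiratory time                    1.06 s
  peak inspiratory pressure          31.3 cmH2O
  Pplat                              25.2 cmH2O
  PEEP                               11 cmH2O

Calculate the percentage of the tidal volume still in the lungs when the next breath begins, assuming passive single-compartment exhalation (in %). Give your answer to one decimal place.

10.2

R = (PIP − Pplat)/V̇ = (31.3 − 25.2) / 0.4667 = 6.1/0.4667 = 13.07 cmH2O·s/L.
C = Vt/(Pplat − PEEP) = 505.0 / (25.2 − 11) = 505.0/14.2 = 35.563 mL/cmH2O.
τ = R × C = 13.07 × 0.03556 L/cmH2O = 0.4648 s.
Fraction remaining at end-expiration = e^(−Te/τ) = e^(−1.06/0.4648) = 0.1022 → 10.22%.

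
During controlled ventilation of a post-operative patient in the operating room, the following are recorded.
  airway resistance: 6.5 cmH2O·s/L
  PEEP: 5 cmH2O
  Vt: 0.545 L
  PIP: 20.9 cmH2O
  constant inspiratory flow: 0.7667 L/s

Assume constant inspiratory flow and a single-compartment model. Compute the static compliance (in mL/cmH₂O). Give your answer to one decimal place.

Equation of motion (constant flow): PIP = Vt/C + R·V̇ + PEEP.
Vt/C = PIP − R·V̇ − PEEP = 20.9 − 6.5×0.7667 − 5 = 20.9 − 4.984 − 5 = 10.916 cmH2O.
C = Vt / 10.916 = 545 / 10.916 = 49.927 mL/cmH2O.

49.9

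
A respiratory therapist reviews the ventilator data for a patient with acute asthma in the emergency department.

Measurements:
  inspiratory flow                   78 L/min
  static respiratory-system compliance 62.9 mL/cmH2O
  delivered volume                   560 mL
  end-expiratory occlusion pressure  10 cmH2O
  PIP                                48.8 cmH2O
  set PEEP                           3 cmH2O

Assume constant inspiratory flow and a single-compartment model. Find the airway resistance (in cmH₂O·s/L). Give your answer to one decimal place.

23.0

Flow: 78 L/min ÷ 60 = 1.3 L/s.
Total PEEP = 10 cmH2O (set 3 + intrinsic 7); this is the baseline alveolar pressure.
Equation of motion (constant flow): PIP = Vt/C + R·V̇ + PEEP.
R·V̇ = PIP − Vt/C − PEEP = 48.8 − 560/62.9 − 10 = 48.8 − 8.903 − 10 = 29.897 cmH2O.
R = 29.897 / 1.3 = 22.998 cmH2O·s/L.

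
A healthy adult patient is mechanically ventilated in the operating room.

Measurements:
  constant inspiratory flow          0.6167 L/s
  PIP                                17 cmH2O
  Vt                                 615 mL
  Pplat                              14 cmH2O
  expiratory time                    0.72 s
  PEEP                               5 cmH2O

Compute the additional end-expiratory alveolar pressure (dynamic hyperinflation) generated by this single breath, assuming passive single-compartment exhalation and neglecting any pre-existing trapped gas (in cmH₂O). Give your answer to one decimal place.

R = (PIP − Pplat)/V̇ = (17 − 14) / 0.6167 = 3.0/0.6167 = 4.865 cmH2O·s/L.
C = Vt/(Pplat − PEEP) = 615.0 / (14 − 5) = 615.0/9.0 = 68.333 mL/cmH2O.
τ = R × C = 4.865 × 0.06833 L/cmH2O = 0.3324 s.
Fraction remaining = e^(−Te/τ) = e^(−0.72/0.3324) = 0.1146; trapped volume = 615.0 × 0.1146 = 70.479 mL.
Additional alveolar pressure from trapping ≈ V_trapped / C = 70.479 / 68.333 = 1.031 cmH2O.

1.0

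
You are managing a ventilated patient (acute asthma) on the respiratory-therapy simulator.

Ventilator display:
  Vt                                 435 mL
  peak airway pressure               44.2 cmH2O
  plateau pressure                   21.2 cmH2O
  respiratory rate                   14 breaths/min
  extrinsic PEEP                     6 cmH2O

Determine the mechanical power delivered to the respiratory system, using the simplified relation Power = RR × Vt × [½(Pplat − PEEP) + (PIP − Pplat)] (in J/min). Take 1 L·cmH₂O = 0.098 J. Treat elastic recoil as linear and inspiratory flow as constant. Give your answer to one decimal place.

18.3

Per-breath work = Vt × [½(Pplat−PEEP) + (PIP−Pplat)] = 0.435 × [0.5×15.2 + 23.0] = 0.435 × 30.6 = 13.311 L·cmH2O.
Power = 14 × 13.311 = 186.35 L·cmH2O/min.
× 0.098 J/(L·cmH2O) → 18.262 J/min.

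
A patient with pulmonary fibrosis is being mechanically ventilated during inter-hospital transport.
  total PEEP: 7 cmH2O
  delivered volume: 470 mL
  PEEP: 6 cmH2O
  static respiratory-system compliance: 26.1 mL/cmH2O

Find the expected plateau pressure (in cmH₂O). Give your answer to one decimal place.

25.0

End-expiratory occlusion gives total PEEP = 7 cmH2O (intrinsic PEEP = 7 − 6 = 1). Use total PEEP for the elastic gradient.
Pplat = PEEPtotal + Vt / Cstat = 7 + 470 / 26.1 = 7 + 18.008 = 25.008 cmH2O.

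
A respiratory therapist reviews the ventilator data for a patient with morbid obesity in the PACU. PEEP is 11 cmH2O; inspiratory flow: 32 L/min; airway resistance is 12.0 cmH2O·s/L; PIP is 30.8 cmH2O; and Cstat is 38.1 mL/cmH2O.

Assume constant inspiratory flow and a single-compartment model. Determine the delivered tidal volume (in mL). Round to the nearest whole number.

Flow: 32 L/min ÷ 60 = 0.5333 L/s.
Equation of motion (constant flow): PIP = Vt/C + R·V̇ + PEEP.
Vt/C = PIP − R·V̇ − PEEP = 30.8 − 6.4 − 11 = 13.4 cmH2O.
Vt = C × 13.4 = 38.1 × 13.4 = 510.54 mL.

511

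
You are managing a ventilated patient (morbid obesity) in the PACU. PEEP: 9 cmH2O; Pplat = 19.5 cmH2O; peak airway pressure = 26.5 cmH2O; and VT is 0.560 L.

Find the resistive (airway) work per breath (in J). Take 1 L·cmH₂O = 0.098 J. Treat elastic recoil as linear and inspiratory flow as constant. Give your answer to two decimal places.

With constant inspiratory flow the resistive pressure is constant at PIP − Pplat = 26.5 − 19.5 = 7.0 cmH2O, so resistive work = 7.0 × 0.560 = 3.92 L·cmH2O.
× 0.098 J/(L·cmH2O) → 0.3842 J.

0.38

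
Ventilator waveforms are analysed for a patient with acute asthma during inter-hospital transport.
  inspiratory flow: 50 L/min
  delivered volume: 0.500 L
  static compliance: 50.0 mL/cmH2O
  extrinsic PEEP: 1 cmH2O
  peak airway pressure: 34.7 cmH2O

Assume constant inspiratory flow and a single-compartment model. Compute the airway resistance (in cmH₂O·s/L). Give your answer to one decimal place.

Flow: 50 L/min ÷ 60 = 0.8333 L/s.
Equation of motion (constant flow): PIP = Vt/C + R·V̇ + PEEP.
R·V̇ = PIP − Vt/C − PEEP = 34.7 − 500/50.0 − 1 = 34.7 − 10.0 − 1 = 23.7 cmH2O.
R = 23.7 / 0.8333 = 28.441 cmH2O·s/L.

28.4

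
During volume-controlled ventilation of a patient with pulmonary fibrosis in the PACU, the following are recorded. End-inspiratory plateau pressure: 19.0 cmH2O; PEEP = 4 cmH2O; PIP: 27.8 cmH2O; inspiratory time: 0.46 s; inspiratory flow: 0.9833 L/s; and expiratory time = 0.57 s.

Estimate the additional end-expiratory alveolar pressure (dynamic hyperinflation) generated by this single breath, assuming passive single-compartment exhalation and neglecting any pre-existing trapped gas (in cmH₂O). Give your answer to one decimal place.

1.8

Vt = flow × Ti = 0.9833 L/s × 0.46 s × 1000 mL/L = 452.32 mL.
R = (PIP − Pplat)/V̇ = (27.8 − 19.0) / 0.9833 = 8.8/0.9833 = 8.949 cmH2O·s/L.
C = Vt/(Pplat − PEEP) = 452.32 / (19.0 − 4) = 452.32/15.0 = 30.155 mL/cmH2O.
τ = R × C = 8.949 × 0.03016 L/cmH2O = 0.2699 s.
Fraction remaining = e^(−Te/τ) = e^(−0.57/0.2699) = 0.121; trapped volume = 452.32 × 0.121 = 54.731 mL.
Additional alveolar pressure from trapping ≈ V_trapped / C = 54.731 / 30.155 = 1.815 cmH2O.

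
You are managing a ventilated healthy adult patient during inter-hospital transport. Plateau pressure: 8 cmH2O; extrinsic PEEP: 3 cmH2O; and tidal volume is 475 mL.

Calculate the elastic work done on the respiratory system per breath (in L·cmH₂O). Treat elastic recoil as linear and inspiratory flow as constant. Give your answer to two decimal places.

1.19

Elastic work ≈ ½ × (Pplat − PEEP) × Vt = 0.5 × (8 − 3) × 0.475 L = 0.5 × 5.0 × 0.475 = 1.188 L·cmH2O.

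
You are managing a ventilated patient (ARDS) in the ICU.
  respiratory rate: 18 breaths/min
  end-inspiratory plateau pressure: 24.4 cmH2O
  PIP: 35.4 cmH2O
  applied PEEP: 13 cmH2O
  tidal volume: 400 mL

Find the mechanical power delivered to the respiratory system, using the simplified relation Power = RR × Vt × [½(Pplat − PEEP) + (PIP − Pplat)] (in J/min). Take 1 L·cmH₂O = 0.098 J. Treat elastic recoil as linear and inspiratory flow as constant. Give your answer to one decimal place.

Per-breath work = Vt × [½(Pplat−PEEP) + (PIP−Pplat)] = 0.400 × [0.5×11.4 + 11.0] = 0.400 × 16.7 = 6.68 L·cmH2O.
Power = 18 × 6.68 = 120.24 L·cmH2O/min.
× 0.098 J/(L·cmH2O) → 11.784 J/min.

11.8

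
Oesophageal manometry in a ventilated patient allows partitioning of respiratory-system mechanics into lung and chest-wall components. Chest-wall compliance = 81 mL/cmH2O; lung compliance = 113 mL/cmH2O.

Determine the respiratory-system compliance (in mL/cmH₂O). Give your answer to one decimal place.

47.2

Lung and chest wall are elastances in series: 1/Crs = 1/CL + 1/Ccw.
1/Crs = 1/113 + 1/81 = 0.0212.
Crs = 47.17 mL/cmH2O.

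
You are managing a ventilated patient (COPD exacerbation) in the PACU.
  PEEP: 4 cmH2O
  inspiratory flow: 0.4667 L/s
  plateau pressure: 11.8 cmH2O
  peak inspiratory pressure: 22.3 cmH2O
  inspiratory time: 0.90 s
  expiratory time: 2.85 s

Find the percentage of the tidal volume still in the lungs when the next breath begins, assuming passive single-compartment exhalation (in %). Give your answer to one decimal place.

9.5

Vt = flow × Ti = 0.4667 L/s × 0.90 s × 1000 mL/L = 420.03 mL.
R = (PIP − Pplat)/V̇ = (22.3 − 11.8) / 0.4667 = 10.5/0.4667 = 22.498 cmH2O·s/L.
C = Vt/(Pplat − PEEP) = 420.03 / (11.8 − 4) = 420.03/7.8 = 53.85 mL/cmH2O.
τ = R × C = 22.498 × 0.05385 L/cmH2O = 1.212 s.
Fraction remaining at end-expiration = e^(−Te/τ) = e^(−2.85/1.212) = 0.09523 → 9.523%.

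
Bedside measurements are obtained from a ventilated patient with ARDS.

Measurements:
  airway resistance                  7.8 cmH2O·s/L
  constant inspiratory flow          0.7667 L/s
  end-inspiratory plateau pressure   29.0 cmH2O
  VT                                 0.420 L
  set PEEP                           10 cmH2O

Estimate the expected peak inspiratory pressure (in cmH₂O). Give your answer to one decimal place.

35.0

PIP = Pplat + Raw × flow = 29.0 + 7.8 × 0.7667 = 29.0 + 5.98 = 34.98 cmH2O.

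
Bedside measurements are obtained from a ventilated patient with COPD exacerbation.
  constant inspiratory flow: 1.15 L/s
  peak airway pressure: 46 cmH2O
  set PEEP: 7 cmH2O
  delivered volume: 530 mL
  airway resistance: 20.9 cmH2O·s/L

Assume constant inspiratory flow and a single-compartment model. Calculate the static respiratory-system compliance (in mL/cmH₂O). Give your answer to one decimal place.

35.4

Equation of motion (constant flow): PIP = Vt/C + R·V̇ + PEEP.
Vt/C = PIP − R·V̇ − PEEP = 46 − 20.9×1.15 − 7 = 46 − 24.035 − 7 = 14.965 cmH2O.
C = Vt / 14.965 = 530 / 14.965 = 35.416 mL/cmH2O.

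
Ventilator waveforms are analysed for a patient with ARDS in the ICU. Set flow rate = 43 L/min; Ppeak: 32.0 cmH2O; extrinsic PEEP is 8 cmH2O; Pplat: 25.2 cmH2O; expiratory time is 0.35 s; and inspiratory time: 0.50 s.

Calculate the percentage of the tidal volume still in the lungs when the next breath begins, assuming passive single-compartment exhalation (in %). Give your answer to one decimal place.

17.0

Flow: 43 L/min ÷ 60 = 0.7167 L/s.
Vt = flow × Ti = 0.7167 L/s × 0.50 s × 1000 mL/L = 358.35 mL.
R = (PIP − Pplat)/V̇ = (32.0 − 25.2) / 0.7167 = 6.8/0.7167 = 9.488 cmH2O·s/L.
C = Vt/(Pplat − PEEP) = 358.35 / (25.2 − 8) = 358.35/17.2 = 20.834 mL/cmH2O.
τ = R × C = 9.488 × 0.02083 L/cmH2O = 0.1976 s.
Fraction remaining at end-expiration = e^(−Te/τ) = e^(−0.35/0.1976) = 0.1701 → 17.01%.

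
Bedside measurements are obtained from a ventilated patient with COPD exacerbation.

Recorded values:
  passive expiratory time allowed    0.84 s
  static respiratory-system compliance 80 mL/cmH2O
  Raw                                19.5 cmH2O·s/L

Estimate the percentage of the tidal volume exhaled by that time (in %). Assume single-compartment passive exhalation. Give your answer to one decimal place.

τ = R × C = 19.5 × 80 mL/cmH2O = 19.5 × 0.080 L/cmH2O = 1.56 s.
Passive exhalation: V(t)/V₀ = e^(−t/τ) = e^(−0.84/1.56) = 0.5836.
Fraction exhaled = 1 − 0.5836 = 0.4164 → 41.64%.

41.6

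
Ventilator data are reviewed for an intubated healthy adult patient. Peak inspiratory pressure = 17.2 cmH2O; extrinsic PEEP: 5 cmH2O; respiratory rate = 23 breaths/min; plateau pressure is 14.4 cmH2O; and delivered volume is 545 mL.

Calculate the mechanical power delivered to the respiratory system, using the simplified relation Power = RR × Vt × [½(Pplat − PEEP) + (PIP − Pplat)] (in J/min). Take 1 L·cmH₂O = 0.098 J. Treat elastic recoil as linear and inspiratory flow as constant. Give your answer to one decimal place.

Per-breath work = Vt × [½(Pplat−PEEP) + (PIP−Pplat)] = 0.545 × [0.5×9.4 + 2.8] = 0.545 × 7.5 = 4.088 L·cmH2O.
Power = 23 × 4.088 = 94.024 L·cmH2O/min.
× 0.098 J/(L·cmH2O) → 9.214 J/min.

9.2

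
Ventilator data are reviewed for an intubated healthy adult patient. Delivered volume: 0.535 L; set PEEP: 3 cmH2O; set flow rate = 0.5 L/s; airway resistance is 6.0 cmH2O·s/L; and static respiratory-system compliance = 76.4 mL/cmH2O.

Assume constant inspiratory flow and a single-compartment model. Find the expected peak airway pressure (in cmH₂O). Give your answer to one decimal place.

13.0

Equation of motion (constant flow): PIP = Vt/C + R·V̇ + PEEP.
PIP = 535/76.4 + 6.0×0.5 + 3 = 7.003 + 3.0 + 3 = 13.003 cmH2O.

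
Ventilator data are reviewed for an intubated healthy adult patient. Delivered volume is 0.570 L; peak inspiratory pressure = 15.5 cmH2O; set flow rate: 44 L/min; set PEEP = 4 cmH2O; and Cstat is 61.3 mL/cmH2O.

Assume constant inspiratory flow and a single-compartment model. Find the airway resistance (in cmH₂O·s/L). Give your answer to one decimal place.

Flow: 44 L/min ÷ 60 = 0.7333 L/s.
Equation of motion (constant flow): PIP = Vt/C + R·V̇ + PEEP.
R·V̇ = PIP − Vt/C − PEEP = 15.5 − 570/61.3 − 4 = 15.5 − 9.299 − 4 = 2.201 cmH2O.
R = 2.201 / 0.7333 = 3.002 cmH2O·s/L.

3.0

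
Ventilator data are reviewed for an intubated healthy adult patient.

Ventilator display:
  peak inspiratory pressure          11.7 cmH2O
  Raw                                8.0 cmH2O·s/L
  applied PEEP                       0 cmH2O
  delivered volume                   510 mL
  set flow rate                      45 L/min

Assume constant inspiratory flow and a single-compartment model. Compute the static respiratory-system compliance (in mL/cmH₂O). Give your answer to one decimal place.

89.5

Flow: 45 L/min ÷ 60 = 0.75 L/s.
Equation of motion (constant flow): PIP = Vt/C + R·V̇ + PEEP.
Vt/C = PIP − R·V̇ − PEEP = 11.7 − 8.0×0.75 − 0 = 11.7 − 6.0 − 0 = 5.7 cmH2O.
C = Vt / 5.7 = 510 / 5.7 = 89.474 mL/cmH2O.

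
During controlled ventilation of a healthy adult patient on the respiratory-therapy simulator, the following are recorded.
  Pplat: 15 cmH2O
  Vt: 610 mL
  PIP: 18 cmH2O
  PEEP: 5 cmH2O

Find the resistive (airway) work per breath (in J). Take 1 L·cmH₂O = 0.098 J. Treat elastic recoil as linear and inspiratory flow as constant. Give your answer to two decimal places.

0.18

With constant inspiratory flow the resistive pressure is constant at PIP − Pplat = 18 − 15 = 3.0 cmH2O, so resistive work = 3.0 × 0.610 = 1.83 L·cmH2O.
× 0.098 J/(L·cmH2O) → 0.1793 J.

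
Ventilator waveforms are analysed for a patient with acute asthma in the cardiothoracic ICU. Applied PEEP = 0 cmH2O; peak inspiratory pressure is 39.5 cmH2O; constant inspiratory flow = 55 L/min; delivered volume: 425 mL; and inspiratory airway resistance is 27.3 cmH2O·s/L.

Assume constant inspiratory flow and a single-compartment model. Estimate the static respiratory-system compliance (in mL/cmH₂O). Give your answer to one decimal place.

29.4

Flow: 55 L/min ÷ 60 = 0.9167 L/s.
Equation of motion (constant flow): PIP = Vt/C + R·V̇ + PEEP.
Vt/C = PIP − R·V̇ − PEEP = 39.5 − 27.3×0.9167 − 0 = 39.5 − 25.026 − 0 = 14.474 cmH2O.
C = Vt / 14.474 = 425 / 14.474 = 29.363 mL/cmH2O.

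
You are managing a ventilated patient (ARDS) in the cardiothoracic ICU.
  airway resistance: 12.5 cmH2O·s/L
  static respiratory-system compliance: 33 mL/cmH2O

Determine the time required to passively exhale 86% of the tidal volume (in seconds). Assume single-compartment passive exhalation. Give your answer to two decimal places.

0.81

τ = R × C = 12.5 × 33 mL/cmH2O = 12.5 × 0.033 L/cmH2O = 0.4125 s.
Exhaled fraction f = 1 − e^(−t/τ) → t = −τ·ln(1 − f) = −0.4125·ln(0.14) = 0.811 s.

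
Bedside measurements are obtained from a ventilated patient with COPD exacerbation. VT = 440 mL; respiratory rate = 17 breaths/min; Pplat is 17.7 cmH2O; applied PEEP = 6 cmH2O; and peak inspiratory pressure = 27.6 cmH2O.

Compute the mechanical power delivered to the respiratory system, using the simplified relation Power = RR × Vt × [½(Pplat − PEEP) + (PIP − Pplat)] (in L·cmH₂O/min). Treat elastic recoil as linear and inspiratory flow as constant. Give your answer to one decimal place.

117.8

Per-breath work = Vt × [½(Pplat−PEEP) + (PIP−Pplat)] = 0.440 × [0.5×11.7 + 9.9] = 0.440 × 15.75 = 6.93 L·cmH2O.
Power = 17 × 6.93 = 117.81 L·cmH2O/min.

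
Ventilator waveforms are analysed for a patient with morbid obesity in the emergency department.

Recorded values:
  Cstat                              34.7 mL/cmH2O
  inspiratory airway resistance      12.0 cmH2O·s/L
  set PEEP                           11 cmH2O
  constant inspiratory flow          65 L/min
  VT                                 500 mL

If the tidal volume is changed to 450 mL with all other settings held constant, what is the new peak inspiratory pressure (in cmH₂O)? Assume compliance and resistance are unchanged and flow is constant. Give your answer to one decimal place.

37.0

Flow: 65 L/min ÷ 60 = 1.0833 L/s.
PIP = Vt/C + R·V̇ + PEEP (constant-flow equation of motion).
Only the elastic term changes: ΔPIP = ΔVt / C = (450 − 500) / 34.7 = -1.441 cmH2O.
Original PIP = 500/34.7 + 12.0×1.0833 + 11 = 38.409 cmH2O; new PIP = 38.409 + (-1.441) = 36.968 cmH2O.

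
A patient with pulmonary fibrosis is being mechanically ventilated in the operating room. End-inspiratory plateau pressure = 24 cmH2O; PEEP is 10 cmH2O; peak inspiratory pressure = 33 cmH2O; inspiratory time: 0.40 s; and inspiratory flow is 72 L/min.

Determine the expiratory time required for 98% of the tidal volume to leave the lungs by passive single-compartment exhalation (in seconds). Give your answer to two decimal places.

1.01

Flow: 72 L/min ÷ 60 = 1.2 L/s.
Vt = flow × Ti = 1.2 L/s × 0.40 s × 1000 mL/L = 480.0 mL.
R = (PIP − Pplat)/V̇ = (33 − 24) / 1.2 = 9.0/1.2 = 7.5 cmH2O·s/L.
C = Vt/(Pplat − PEEP) = 480.0 / (24 − 10) = 480.0/14.0 = 34.286 mL/cmH2O.
τ = R × C = 7.5 × 0.03429 L/cmH2O = 0.2572 s.
t = −τ·ln(1 − 0.98) = −0.2572·ln(0.02) = 1.006 s.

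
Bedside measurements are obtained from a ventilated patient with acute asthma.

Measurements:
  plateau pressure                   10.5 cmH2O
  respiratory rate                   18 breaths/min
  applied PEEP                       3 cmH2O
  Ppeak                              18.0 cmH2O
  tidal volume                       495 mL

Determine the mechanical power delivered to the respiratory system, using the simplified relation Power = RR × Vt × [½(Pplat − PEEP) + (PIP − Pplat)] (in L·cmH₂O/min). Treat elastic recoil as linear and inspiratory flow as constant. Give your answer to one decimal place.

100.2

Per-breath work = Vt × [½(Pplat−PEEP) + (PIP−Pplat)] = 0.495 × [0.5×7.5 + 7.5] = 0.495 × 11.25 = 5.569 L·cmH2O.
Power = 18 × 5.569 = 100.24 L·cmH2O/min.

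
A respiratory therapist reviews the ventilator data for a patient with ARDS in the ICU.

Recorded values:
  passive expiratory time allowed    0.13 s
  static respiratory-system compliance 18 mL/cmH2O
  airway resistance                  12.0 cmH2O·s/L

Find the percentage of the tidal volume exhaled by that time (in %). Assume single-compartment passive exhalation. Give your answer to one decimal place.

τ = R × C = 12.0 × 18 mL/cmH2O = 12.0 × 0.018 L/cmH2O = 0.216 s.
Passive exhalation: V(t)/V₀ = e^(−t/τ) = e^(−0.13/0.216) = 0.5478.
Fraction exhaled = 1 − 0.5478 = 0.4522 → 45.22%.

45.2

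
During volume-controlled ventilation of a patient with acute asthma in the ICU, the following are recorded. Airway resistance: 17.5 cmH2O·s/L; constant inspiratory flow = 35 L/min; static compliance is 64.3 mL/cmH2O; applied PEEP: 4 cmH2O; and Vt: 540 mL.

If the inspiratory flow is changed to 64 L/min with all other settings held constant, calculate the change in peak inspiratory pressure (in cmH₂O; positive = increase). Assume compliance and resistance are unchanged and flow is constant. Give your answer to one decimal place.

Flow: 35 L/min ÷ 60 = 0.5833 L/s.
New flow: 64 L/min ÷ 60 = 1.0667 L/s.
PIP = Vt/C + R·V̇ + PEEP (constant-flow equation of motion).
Only the resistive term changes: ΔPIP = R × ΔV̇ = 17.5 × (1.0667 − 0.5833) = 17.5 × 0.4834 = 8.46 cmH2O.

8.5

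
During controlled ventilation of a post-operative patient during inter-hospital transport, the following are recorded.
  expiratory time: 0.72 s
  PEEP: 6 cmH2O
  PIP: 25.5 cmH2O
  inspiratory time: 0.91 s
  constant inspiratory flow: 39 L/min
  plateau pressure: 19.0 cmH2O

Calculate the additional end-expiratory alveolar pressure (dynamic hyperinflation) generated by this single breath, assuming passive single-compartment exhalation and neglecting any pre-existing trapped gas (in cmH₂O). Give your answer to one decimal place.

Flow: 39 L/min ÷ 60 = 0.65 L/s.
Vt = flow × Ti = 0.65 L/s × 0.91 s × 1000 mL/L = 591.5 mL.
R = (PIP − Pplat)/V̇ = (25.5 − 19.0) / 0.65 = 6.5/0.65 = 10.0 cmH2O·s/L.
C = Vt/(Pplat − PEEP) = 591.5 / (19.0 − 6) = 591.5/13.0 = 45.5 mL/cmH2O.
τ = R × C = 10.0 × 0.0455 L/cmH2O = 0.455 s.
Fraction remaining = e^(−Te/τ) = e^(−0.72/0.455) = 0.2055; trapped volume = 591.5 × 0.2055 = 121.55 mL.
Additional alveolar pressure from trapping ≈ V_trapped / C = 121.55 / 45.5 = 2.671 cmH2O.

2.7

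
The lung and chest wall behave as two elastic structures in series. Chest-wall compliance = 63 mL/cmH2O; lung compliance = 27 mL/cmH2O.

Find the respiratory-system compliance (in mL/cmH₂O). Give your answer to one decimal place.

Lung and chest wall are elastances in series: 1/Crs = 1/CL + 1/Ccw.
1/Crs = 1/27 + 1/63 = 0.05291.
Crs = 18.9 mL/cmH2O.

18.9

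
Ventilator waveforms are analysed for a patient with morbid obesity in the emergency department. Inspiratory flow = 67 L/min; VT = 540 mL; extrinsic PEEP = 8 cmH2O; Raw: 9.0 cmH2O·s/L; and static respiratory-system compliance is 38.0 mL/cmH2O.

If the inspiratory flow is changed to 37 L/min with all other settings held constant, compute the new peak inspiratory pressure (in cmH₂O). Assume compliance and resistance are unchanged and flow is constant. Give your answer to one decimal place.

27.8

Flow: 67 L/min ÷ 60 = 1.1167 L/s.
New flow: 37 L/min ÷ 60 = 0.6167 L/s.
PIP = Vt/C + R·V̇ + PEEP (constant-flow equation of motion).
Only the resistive term changes: ΔPIP = R × ΔV̇ = 9.0 × (0.6167 − 1.1167) = 9.0 × -0.5 = -4.5 cmH2O.
Original PIP = 540/38.0 + 9.0×1.1167 + 8 = 32.261 cmH2O; new PIP = 32.261 + (-4.5) = 27.761 cmH2O.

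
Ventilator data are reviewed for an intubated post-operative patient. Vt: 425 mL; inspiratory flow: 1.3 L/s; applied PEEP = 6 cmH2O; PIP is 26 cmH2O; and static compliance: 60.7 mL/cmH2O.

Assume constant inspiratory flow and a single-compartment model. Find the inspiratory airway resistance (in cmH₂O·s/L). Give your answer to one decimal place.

Equation of motion (constant flow): PIP = Vt/C + R·V̇ + PEEP.
R·V̇ = PIP − Vt/C − PEEP = 26 − 425/60.7 − 6 = 26 − 7.002 − 6 = 12.998 cmH2O.
R = 12.998 / 1.3 = 9.998 cmH2O·s/L.

10.0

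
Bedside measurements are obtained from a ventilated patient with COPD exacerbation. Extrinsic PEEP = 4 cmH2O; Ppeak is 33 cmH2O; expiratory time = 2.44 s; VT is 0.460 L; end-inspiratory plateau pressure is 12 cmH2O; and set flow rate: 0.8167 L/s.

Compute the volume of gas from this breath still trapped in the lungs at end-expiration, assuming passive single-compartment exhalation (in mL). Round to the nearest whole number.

R = (PIP − Pplat)/V̇ = (33 − 12) / 0.8167 = 21.0/0.8167 = 25.713 cmH2O·s/L.
C = Vt/(Pplat − PEEP) = 460.0 / (12 − 4) = 460.0/8.0 = 57.5 mL/cmH2O.
τ = R × C = 25.713 × 0.0575 L/cmH2O = 1.478 s.
Fraction remaining = e^(−Te/τ) = e^(−2.44/1.478) = 0.1919.
Trapped volume = 460.0 × 0.1919 = 88.274 mL.

88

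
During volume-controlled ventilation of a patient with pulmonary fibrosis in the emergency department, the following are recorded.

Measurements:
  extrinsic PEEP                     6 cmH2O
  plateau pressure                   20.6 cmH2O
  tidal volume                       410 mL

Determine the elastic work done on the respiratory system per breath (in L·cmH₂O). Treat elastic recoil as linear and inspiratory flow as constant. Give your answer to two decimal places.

Elastic work ≈ ½ × (Pplat − PEEP) × Vt = 0.5 × (20.6 − 6) × 0.410 L = 0.5 × 14.6 × 0.410 = 2.993 L·cmH2O.

2.99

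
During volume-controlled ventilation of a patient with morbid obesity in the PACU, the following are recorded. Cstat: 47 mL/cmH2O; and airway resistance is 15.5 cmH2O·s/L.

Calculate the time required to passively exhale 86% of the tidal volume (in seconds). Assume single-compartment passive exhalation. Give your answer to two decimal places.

1.43

τ = R × C = 15.5 × 47 mL/cmH2O = 15.5 × 0.047 L/cmH2O = 0.7285 s.
Exhaled fraction f = 1 − e^(−t/τ) → t = −τ·ln(1 − f) = −0.7285·ln(0.14) = 1.432 s.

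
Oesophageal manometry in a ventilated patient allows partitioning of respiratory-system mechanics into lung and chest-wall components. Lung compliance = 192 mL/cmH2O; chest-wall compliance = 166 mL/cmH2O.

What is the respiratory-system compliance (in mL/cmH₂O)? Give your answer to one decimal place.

Lung and chest wall are elastances in series: 1/Crs = 1/CL + 1/Ccw.
1/Crs = 1/192 + 1/166 = 0.01123.
Crs = 89.047 mL/cmH2O.

89.0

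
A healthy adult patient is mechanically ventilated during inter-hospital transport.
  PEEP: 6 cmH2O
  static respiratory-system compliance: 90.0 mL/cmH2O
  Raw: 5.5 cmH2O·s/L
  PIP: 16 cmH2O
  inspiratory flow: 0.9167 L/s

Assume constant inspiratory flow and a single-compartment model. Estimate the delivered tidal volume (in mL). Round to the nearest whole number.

446

Equation of motion (constant flow): PIP = Vt/C + R·V̇ + PEEP.
Vt/C = PIP − R·V̇ − PEEP = 16 − 5.042 − 6 = 4.958 cmH2O.
Vt = C × 4.958 = 90.0 × 4.958 = 446.22 mL.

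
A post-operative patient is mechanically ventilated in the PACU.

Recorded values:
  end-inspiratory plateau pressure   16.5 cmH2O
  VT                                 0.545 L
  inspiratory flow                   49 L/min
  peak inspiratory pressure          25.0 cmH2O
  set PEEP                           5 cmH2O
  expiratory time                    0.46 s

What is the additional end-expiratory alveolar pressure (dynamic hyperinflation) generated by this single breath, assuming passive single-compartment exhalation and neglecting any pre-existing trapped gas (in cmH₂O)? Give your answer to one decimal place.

Flow: 49 L/min ÷ 60 = 0.8167 L/s.
R = (PIP − Pplat)/V̇ = (25.0 − 16.5) / 0.8167 = 8.5/0.8167 = 10.408 cmH2O·s/L.
C = Vt/(Pplat − PEEP) = 545.0 / (16.5 − 5) = 545.0/11.5 = 47.391 mL/cmH2O.
τ = R × C = 10.408 × 0.04739 L/cmH2O = 0.4932 s.
Fraction remaining = e^(−Te/τ) = e^(−0.46/0.4932) = 0.3935; trapped volume = 545.0 × 0.3935 = 214.46 mL.
Additional alveolar pressure from trapping ≈ V_trapped / C = 214.46 / 47.391 = 4.525 cmH2O.

4.5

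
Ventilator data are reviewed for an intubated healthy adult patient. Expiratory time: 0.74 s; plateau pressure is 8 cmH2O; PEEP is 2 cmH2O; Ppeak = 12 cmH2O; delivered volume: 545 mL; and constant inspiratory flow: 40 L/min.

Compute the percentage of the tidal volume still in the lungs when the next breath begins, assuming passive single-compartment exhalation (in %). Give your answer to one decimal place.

Flow: 40 L/min ÷ 60 = 0.6667 L/s.
R = (PIP − Pplat)/V̇ = (12 − 8) / 0.6667 = 4.0/0.6667 = 6.0 cmH2O·s/L.
C = Vt/(Pplat − PEEP) = 545.0 / (8 − 2) = 545.0/6.0 = 90.833 mL/cmH2O.
τ = R × C = 6.0 × 0.09083 L/cmH2O = 0.545 s.
Fraction remaining at end-expiration = e^(−Te/τ) = e^(−0.74/0.545) = 0.2572 → 25.72%.

25.7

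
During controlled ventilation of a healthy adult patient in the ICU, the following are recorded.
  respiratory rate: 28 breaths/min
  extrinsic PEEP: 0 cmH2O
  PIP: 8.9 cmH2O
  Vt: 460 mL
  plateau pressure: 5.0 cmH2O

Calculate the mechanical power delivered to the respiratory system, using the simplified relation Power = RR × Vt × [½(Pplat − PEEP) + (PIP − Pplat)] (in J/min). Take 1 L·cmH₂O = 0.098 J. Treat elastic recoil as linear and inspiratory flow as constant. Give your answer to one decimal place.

Per-breath work = Vt × [½(Pplat−PEEP) + (PIP−Pplat)] = 0.460 × [0.5×5.0 + 3.9] = 0.460 × 6.4 = 2.944 L·cmH2O.
Power = 28 × 2.944 = 82.432 L·cmH2O/min.
× 0.098 J/(L·cmH2O) → 8.078 J/min.

8.1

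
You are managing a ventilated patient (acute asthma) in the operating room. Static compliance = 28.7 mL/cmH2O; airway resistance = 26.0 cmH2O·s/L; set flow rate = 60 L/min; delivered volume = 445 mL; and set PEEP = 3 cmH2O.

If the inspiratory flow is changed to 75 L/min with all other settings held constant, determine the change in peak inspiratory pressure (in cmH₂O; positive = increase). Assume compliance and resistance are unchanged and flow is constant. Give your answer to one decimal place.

6.5

Flow: 60 L/min ÷ 60 = 1 L/s.
New flow: 75 L/min ÷ 60 = 1.25 L/s.
PIP = Vt/C + R·V̇ + PEEP (constant-flow equation of motion).
Only the resistive term changes: ΔPIP = R × ΔV̇ = 26.0 × (1.25 − 1) = 26.0 × 0.25 = 6.5 cmH2O.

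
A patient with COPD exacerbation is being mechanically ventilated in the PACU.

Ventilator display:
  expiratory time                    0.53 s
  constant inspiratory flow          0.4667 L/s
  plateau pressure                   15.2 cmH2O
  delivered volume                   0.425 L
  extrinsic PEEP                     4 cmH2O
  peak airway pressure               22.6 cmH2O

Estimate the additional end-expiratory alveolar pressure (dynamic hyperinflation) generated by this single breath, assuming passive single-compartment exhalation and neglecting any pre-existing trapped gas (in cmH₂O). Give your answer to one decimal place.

4.6

R = (PIP − Pplat)/V̇ = (22.6 − 15.2) / 0.4667 = 7.4/0.4667 = 15.856 cmH2O·s/L.
C = Vt/(Pplat − PEEP) = 425.0 / (15.2 − 4) = 425.0/11.2 = 37.946 mL/cmH2O.
τ = R × C = 15.856 × 0.03795 L/cmH2O = 0.6017 s.
Fraction remaining = e^(−Te/τ) = e^(−0.53/0.6017) = 0.4144; trapped volume = 425.0 × 0.4144 = 176.12 mL.
Additional alveolar pressure from trapping ≈ V_trapped / C = 176.12 / 37.946 = 4.641 cmH2O.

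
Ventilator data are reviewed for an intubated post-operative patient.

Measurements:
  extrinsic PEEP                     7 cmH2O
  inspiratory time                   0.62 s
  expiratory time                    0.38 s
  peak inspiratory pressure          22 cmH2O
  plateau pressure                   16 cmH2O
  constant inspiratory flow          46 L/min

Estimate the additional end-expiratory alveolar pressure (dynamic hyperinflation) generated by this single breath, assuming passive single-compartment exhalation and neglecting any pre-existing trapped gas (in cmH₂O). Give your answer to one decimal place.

3.6

Flow: 46 L/min ÷ 60 = 0.7667 L/s.
Vt = flow × Ti = 0.7667 L/s × 0.62 s × 1000 mL/L = 475.35 mL.
R = (PIP − Pplat)/V̇ = (22 − 16) / 0.7667 = 6.0/0.7667 = 7.826 cmH2O·s/L.
C = Vt/(Pplat − PEEP) = 475.35 / (16 − 7) = 475.35/9.0 = 52.817 mL/cmH2O.
τ = R × C = 7.826 × 0.05282 L/cmH2O = 0.4134 s.
Fraction remaining = e^(−Te/τ) = e^(−0.38/0.4134) = 0.3988; trapped volume = 475.35 × 0.3988 = 189.57 mL.
Additional alveolar pressure from trapping ≈ V_trapped / C = 189.57 / 52.817 = 3.589 cmH2O.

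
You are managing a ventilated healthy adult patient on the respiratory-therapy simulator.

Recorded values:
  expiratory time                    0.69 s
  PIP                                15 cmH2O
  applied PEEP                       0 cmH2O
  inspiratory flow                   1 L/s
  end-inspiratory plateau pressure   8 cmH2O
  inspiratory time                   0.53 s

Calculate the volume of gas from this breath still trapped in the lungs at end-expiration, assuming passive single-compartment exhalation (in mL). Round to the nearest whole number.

120

Vt = flow × Ti = 1 L/s × 0.53 s × 1000 mL/L = 530.0 mL.
R = (PIP − Pplat)/V̇ = (15 − 8) / 1 = 7.0/1 = 7.0 cmH2O·s/L.
C = Vt/(Pplat − PEEP) = 530.0 / (8 − 0) = 530.0/8.0 = 66.25 mL/cmH2O.
τ = R × C = 7.0 × 0.06625 L/cmH2O = 0.4638 s.
Fraction remaining = e^(−Te/τ) = e^(−0.69/0.4638) = 0.2259.
Trapped volume = 530.0 × 0.2259 = 119.73 mL.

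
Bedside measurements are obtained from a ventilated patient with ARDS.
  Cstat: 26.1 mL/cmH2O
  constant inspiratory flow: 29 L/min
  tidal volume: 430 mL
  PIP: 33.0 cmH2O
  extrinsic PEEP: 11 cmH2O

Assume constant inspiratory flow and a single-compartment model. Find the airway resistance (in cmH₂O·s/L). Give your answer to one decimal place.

Flow: 29 L/min ÷ 60 = 0.4833 L/s.
Equation of motion (constant flow): PIP = Vt/C + R·V̇ + PEEP.
R·V̇ = PIP − Vt/C − PEEP = 33.0 − 430/26.1 − 11 = 33.0 − 16.475 − 11 = 5.525 cmH2O.
R = 5.525 / 0.4833 = 11.432 cmH2O·s/L.

11.4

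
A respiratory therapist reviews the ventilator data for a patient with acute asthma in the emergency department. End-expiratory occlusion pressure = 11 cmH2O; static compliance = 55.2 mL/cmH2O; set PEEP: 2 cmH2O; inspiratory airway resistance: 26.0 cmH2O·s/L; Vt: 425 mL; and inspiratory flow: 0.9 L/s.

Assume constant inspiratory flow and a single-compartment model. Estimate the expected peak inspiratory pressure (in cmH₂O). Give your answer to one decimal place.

Total PEEP = 11 cmH2O (set 2 + intrinsic 9); this is the baseline alveolar pressure.
Equation of motion (constant flow): PIP = Vt/C + R·V̇ + PEEP.
PIP = 425/55.2 + 26.0×0.9 + 11 = 7.699 + 23.4 + 11 = 42.099 cmH2O.

42.1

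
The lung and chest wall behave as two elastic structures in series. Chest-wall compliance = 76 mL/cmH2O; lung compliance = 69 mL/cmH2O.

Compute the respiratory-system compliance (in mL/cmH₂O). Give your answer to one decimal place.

36.2

Lung and chest wall are elastances in series: 1/Crs = 1/CL + 1/Ccw.
1/Crs = 1/69 + 1/76 = 0.02765.
Crs = 36.166 mL/cmH2O.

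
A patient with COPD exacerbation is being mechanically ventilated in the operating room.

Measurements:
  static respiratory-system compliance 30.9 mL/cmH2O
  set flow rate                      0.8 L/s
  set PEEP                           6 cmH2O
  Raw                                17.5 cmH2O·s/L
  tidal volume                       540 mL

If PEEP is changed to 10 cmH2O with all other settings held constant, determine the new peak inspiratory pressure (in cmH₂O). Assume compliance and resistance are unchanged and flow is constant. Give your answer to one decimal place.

41.5

PIP = Vt/C + R·V̇ + PEEP (constant-flow equation of motion).
Only the baseline term changes: ΔPIP = ΔPEEP = 10 − 6 = 4.0 cmH2O.
Original PIP = 540/30.9 + 17.5×0.8 + 6 = 37.476 cmH2O; new PIP = 37.476 + (4.0) = 41.476 cmH2O.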